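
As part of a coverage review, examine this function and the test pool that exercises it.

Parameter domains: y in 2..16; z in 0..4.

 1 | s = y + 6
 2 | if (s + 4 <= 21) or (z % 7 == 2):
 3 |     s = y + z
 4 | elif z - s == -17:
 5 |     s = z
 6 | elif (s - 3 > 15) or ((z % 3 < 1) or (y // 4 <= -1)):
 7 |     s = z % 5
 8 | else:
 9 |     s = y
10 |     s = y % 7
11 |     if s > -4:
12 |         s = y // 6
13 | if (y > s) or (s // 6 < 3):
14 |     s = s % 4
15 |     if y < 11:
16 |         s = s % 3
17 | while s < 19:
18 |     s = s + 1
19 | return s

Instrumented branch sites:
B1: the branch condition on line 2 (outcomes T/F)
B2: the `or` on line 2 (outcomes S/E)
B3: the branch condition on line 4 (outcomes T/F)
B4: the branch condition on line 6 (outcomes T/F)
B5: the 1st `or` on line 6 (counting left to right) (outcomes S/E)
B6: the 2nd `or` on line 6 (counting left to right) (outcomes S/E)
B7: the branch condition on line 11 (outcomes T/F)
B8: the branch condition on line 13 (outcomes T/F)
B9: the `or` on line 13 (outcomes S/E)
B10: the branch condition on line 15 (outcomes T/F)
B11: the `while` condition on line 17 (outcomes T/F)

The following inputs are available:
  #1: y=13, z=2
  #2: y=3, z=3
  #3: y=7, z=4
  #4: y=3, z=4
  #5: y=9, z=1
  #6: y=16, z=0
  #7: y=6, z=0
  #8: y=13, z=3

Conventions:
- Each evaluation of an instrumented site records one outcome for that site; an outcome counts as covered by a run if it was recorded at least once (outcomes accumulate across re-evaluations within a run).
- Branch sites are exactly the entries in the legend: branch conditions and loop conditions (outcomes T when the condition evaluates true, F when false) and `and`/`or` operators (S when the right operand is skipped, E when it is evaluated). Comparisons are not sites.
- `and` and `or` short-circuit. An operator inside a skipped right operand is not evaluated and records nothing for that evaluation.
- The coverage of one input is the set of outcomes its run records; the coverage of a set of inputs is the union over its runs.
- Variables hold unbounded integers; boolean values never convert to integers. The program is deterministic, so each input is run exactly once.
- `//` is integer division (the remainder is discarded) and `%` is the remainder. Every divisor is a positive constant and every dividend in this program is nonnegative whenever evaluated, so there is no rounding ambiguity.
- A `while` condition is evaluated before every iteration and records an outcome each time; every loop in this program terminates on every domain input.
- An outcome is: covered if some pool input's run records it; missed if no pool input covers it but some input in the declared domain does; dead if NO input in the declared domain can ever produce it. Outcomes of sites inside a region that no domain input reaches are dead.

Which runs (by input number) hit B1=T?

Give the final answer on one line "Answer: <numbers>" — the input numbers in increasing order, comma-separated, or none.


input #1 (y=13, z=2): produces B1=T
input #2 (y=3, z=3): produces B1=T
input #3 (y=7, z=4): produces B1=T
input #4 (y=3, z=4): produces B1=T
input #5 (y=9, z=1): produces B1=T
input #6 (y=16, z=0): does not produce B1=T
input #7 (y=6, z=0): produces B1=T
input #8 (y=13, z=3): does not produce B1=T
Answer: 1, 2, 3, 4, 5, 7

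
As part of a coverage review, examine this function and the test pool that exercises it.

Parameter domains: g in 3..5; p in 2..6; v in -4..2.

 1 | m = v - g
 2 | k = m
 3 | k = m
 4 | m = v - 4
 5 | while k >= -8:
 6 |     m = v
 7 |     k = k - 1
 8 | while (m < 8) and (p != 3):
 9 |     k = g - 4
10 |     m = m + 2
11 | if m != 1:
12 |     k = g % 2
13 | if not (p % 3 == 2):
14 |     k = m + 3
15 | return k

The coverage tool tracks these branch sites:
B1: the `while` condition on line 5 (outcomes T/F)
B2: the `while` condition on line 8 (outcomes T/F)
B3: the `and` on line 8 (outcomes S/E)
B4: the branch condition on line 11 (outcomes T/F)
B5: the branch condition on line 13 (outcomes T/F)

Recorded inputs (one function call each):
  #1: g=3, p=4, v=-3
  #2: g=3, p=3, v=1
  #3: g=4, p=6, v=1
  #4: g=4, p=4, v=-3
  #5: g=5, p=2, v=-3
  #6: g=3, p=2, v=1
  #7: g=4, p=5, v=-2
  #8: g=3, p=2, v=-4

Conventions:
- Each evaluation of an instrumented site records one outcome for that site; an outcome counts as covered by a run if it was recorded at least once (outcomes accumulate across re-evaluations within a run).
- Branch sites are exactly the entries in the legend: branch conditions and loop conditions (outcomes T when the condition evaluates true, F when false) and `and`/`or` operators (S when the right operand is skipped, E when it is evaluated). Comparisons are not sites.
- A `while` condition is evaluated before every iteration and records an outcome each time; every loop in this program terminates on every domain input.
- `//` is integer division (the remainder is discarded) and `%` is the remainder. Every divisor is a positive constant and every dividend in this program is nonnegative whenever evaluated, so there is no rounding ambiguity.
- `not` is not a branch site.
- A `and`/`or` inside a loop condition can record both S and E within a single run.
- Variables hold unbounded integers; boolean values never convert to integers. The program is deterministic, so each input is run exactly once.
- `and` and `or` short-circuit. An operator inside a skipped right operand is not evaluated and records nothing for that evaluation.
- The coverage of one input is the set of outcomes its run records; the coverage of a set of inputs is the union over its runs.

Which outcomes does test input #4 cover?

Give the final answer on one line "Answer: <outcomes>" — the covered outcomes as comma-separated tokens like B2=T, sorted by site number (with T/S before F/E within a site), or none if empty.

Event log for input #4 (g=4, p=4, v=-3):
  B1->T, B1->T, B1->F, B3->E, B2->T, B3->E, B2->T, B3->E, B2->T, B3->E
  B2->T, B3->E, B2->T, B3->E, B2->T, B3->S, B2->F, B4->T, B5->T
as a set, this run covers: B1=T, B1=F, B2=T, B2=F, B3=S, B3=E, B4=T, B5=T

Answer: B1=T, B1=F, B2=T, B2=F, B3=S, B3=E, B4=T, B5=T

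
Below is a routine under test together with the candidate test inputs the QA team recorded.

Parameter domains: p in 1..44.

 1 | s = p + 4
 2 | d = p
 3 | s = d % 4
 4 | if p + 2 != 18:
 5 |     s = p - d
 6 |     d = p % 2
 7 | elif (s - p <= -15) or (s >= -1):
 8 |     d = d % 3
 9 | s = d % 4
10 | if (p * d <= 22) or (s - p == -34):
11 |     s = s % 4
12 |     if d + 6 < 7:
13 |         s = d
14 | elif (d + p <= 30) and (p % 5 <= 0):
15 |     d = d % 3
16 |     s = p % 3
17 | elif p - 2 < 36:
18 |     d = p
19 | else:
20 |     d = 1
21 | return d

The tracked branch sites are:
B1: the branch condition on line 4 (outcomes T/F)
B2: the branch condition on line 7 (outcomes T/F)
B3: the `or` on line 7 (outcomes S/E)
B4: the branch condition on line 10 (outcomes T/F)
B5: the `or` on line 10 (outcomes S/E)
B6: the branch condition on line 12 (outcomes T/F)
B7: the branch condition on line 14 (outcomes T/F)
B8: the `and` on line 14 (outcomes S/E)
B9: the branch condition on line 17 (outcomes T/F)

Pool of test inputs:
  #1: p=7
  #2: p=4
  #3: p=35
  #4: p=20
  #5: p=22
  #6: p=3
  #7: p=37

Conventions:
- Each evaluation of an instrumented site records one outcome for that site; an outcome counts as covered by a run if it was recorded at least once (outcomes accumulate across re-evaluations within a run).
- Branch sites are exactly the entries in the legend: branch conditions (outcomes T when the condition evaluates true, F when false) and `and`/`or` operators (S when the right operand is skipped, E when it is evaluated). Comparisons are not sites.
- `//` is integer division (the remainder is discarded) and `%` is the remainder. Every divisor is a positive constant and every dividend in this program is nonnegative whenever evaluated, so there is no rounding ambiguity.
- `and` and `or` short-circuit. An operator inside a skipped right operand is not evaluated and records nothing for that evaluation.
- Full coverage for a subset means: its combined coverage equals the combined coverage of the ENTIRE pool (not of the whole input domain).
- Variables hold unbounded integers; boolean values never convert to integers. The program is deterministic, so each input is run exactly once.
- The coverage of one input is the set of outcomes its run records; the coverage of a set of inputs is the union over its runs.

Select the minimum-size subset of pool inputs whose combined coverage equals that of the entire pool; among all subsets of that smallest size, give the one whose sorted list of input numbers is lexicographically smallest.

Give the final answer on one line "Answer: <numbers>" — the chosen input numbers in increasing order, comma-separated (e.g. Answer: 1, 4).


input #1 (p=7): events B1->T, B5->S, B4->T, B6->F; covers B1=T, B4=T, B5=S, B6=F
input #2 (p=4): events B1->T, B5->S, B4->T, B6->T; covers B1=T, B4=T, B5=S, B6=T
input #3 (p=35): events B1->T, B5->E, B4->T, B6->F; covers B1=T, B4=T, B5=E, B6=F
input #4 (p=20): events B1->T, B5->S, B4->T, B6->T; covers B1=T, B4=T, B5=S, B6=T
input #5 (p=22): events B1->T, B5->S, B4->T, B6->T; covers B1=T, B4=T, B5=S, B6=T
input #6 (p=3): events B1->T, B5->S, B4->T, B6->F; covers B1=T, B4=T, B5=S, B6=F
input #7 (p=37): events B1->T, B5->E, B4->F, B8->S, B7->F, B9->T; covers B1=T, B4=F, B5=E, B7=F, B8=S, B9=T
the full pool covers 10 outcomes: B1=T, B4=T, B4=F, B5=S, B5=E, B6=T, B6=F, B7=F, B8=S, B9=T
no size-1 subset reaches all 10 outcomes (best union: 6/10)
no size-2 subset reaches all 10 outcomes (best union: 9/10)
inputs {1, 2, 7} (size 3) cover everything; no size-3 subset with a lexicographically smaller index list covers all 10
Answer: 1, 2, 7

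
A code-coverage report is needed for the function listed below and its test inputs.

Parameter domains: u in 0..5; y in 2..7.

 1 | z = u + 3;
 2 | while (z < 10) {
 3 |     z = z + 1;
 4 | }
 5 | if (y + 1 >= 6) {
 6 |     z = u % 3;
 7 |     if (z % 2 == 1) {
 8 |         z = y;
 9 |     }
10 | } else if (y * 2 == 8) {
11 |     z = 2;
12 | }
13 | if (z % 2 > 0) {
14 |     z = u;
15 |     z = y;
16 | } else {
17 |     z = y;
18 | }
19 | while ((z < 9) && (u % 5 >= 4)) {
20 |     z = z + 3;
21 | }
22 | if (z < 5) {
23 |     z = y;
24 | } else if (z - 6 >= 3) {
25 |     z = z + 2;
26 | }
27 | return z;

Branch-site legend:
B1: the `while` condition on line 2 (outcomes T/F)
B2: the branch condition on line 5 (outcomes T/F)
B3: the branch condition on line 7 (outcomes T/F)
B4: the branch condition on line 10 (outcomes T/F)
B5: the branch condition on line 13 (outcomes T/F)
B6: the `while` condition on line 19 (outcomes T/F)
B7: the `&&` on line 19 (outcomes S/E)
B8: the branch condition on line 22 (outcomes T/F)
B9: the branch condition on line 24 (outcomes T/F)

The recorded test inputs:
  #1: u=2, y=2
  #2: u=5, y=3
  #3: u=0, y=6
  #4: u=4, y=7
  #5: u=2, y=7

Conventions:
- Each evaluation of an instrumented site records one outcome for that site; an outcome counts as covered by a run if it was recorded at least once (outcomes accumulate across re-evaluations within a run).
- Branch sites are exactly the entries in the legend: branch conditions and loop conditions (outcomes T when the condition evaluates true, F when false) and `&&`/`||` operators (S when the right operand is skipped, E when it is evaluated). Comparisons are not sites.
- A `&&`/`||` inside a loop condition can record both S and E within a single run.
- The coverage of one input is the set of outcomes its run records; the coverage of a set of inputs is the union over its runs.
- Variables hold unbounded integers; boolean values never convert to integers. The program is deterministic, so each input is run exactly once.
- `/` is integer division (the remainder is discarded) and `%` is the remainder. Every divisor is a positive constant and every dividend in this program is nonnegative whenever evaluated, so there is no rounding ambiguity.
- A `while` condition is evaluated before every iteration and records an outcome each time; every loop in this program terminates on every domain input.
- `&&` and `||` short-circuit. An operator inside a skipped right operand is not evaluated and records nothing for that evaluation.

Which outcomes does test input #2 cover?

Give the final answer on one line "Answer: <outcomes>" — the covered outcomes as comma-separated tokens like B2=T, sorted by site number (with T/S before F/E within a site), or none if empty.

Simulating input #2 (u=5, y=3) step by step:
  B1->T, B1->T, B1->F, B2->F, B4->F, B5->F, B7->E, B6->F, B8->T
distinct outcomes covered: B1=T, B1=F, B2=F, B4=F, B5=F, B6=F, B7=E, B8=T

Answer: B1=T, B1=F, B2=F, B4=F, B5=F, B6=F, B7=E, B8=T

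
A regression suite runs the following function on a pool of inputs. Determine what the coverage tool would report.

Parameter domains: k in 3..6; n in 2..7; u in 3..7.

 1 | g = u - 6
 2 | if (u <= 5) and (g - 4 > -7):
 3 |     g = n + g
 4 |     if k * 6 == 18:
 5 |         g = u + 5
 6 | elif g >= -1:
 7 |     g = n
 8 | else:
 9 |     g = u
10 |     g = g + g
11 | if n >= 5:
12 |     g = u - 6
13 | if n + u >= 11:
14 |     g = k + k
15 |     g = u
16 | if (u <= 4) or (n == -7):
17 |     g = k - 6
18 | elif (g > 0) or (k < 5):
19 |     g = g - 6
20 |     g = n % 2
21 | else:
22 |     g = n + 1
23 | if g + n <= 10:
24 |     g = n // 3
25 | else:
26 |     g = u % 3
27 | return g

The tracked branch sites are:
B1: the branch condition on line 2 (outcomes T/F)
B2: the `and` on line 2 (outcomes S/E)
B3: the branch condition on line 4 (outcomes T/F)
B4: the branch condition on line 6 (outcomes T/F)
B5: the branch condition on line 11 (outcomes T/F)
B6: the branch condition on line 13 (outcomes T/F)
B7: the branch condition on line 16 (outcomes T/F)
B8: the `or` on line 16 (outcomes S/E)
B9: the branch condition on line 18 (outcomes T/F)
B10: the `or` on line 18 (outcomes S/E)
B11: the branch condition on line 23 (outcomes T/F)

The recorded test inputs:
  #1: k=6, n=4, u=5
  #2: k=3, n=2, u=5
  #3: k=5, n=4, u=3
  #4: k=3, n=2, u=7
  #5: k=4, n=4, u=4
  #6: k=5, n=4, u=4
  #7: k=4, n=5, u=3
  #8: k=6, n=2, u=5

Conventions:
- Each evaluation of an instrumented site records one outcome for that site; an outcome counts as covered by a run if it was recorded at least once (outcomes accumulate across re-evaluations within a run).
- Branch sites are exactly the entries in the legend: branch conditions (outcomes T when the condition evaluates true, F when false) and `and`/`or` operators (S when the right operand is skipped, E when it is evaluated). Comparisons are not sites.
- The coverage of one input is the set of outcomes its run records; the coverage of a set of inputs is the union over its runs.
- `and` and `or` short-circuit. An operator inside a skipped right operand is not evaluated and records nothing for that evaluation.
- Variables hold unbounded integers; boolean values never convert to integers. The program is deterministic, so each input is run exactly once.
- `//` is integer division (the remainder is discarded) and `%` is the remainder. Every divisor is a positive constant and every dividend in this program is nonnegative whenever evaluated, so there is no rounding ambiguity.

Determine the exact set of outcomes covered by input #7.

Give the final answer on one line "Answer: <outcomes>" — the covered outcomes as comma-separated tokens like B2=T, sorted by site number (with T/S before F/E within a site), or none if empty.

Event log for input #7 (k=4, n=5, u=3):
  B2->E, B1->F, B4->F, B5->T, B6->F, B8->S, B7->T, B11->T
collecting distinct outcomes: B1=F, B2=E, B4=F, B5=T, B6=F, B7=T, B8=S, B11=T

Answer: B1=F, B2=E, B4=F, B5=T, B6=F, B7=T, B8=S, B11=T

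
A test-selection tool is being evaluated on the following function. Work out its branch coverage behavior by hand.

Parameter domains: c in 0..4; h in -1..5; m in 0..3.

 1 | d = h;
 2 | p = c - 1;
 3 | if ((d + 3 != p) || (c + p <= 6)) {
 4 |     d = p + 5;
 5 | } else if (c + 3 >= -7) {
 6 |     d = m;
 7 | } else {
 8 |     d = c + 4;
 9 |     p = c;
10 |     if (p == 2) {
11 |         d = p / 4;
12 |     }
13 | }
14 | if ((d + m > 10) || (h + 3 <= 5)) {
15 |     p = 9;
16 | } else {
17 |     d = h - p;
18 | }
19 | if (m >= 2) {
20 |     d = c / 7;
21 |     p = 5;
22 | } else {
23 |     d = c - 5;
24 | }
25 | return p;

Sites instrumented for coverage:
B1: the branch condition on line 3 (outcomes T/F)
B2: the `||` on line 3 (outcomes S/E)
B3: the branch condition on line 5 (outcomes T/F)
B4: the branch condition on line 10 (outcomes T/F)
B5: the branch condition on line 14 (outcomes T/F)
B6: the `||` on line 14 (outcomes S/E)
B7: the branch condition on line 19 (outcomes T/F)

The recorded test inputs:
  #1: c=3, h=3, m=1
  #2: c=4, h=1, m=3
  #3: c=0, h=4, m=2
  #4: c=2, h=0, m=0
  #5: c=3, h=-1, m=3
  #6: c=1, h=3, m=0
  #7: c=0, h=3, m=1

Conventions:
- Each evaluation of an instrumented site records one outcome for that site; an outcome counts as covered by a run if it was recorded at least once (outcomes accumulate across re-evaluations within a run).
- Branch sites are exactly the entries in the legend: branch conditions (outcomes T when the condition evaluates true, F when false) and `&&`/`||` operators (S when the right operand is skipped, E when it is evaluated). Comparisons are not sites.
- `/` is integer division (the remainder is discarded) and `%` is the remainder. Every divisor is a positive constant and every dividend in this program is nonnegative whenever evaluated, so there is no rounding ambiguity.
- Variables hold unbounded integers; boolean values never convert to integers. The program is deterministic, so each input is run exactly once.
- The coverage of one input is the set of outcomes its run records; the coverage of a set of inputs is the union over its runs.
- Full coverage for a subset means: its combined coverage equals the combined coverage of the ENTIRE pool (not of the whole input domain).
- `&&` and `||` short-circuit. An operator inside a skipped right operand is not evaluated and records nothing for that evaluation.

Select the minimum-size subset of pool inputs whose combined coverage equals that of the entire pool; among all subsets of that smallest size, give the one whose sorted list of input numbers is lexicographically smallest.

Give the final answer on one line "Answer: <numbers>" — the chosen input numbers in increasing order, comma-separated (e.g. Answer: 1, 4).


run #1 (c=3, h=3, m=1) runs B2->S, B1->T, B6->E, B5->F, B7->F; records B1=T, B2=S, B5=F, B6=E, B7=F
run #2 (c=4, h=1, m=3) runs B2->S, B1->T, B6->S, B5->T, B7->T; records B1=T, B2=S, B5=T, B6=S, B7=T
run #3 (c=0, h=4, m=2) runs B2->S, B1->T, B6->E, B5->F, B7->T; records B1=T, B2=S, B5=F, B6=E, B7=T
run #4 (c=2, h=0, m=0) runs B2->S, B1->T, B6->E, B5->T, B7->F; records B1=T, B2=S, B5=T, B6=E, B7=F
run #5 (c=3, h=-1, m=3) runs B2->E, B1->T, B6->E, B5->T, B7->T; records B1=T, B2=E, B5=T, B6=E, B7=T
run #6 (c=1, h=3, m=0) runs B2->S, B1->T, B6->E, B5->F, B7->F; records B1=T, B2=S, B5=F, B6=E, B7=F
run #7 (c=0, h=3, m=1) runs B2->S, B1->T, B6->E, B5->F, B7->F; records B1=T, B2=S, B5=F, B6=E, B7=F
the full pool covers 9 outcomes: B1=T, B2=S, B2=E, B5=T, B5=F, B6=S, B6=E, B7=T, B7=F
size 1 is not enough: best union over all size-1 subsets is 5/9
size 2 is not enough: best union over all size-2 subsets is 8/9
size 3: inputs {1, 2, 5} cover all 9 outcomes, and no lexicographically smaller subset of this size does
Answer: 1, 2, 5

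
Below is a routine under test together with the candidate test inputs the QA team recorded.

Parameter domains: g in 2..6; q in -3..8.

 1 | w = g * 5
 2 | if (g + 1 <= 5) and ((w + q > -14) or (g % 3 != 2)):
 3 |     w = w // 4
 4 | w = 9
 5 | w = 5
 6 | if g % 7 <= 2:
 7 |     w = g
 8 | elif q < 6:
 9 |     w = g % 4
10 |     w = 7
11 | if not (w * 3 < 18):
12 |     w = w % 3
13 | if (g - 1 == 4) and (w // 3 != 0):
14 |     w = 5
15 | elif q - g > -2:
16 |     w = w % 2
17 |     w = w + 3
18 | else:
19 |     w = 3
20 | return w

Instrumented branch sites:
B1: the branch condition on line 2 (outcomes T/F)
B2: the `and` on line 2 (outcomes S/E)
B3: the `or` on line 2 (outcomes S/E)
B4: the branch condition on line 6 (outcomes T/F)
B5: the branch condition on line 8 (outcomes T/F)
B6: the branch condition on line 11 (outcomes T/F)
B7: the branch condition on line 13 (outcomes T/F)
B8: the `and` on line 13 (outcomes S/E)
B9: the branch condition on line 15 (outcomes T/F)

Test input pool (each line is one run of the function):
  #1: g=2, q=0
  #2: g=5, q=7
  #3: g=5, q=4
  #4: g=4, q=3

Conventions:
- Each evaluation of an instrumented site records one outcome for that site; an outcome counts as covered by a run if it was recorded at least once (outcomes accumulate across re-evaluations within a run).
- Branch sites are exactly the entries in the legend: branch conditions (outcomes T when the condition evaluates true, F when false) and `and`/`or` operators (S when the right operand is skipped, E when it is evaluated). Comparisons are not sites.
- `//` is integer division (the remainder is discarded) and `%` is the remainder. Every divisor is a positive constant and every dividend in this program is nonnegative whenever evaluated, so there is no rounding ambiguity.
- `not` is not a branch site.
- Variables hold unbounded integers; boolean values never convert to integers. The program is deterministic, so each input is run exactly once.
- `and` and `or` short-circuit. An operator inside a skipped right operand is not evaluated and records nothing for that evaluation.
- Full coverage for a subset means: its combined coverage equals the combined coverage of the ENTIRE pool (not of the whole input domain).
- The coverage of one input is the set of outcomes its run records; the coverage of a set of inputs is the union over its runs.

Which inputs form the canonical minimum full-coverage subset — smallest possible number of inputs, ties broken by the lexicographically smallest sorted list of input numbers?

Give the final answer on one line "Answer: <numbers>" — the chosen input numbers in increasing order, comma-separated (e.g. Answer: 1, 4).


test 1 (g=2, q=0) fires B2->E, B3->S, B1->T, B4->T, B6->F, B8->S, B7->F, B9->F; hits B1=T, B2=E, B3=S, B4=T, B6=F, B7=F, B8=S, B9=F
test 2 (g=5, q=7) fires B2->S, B1->F, B4->F, B5->F, B6->F, B8->E, B7->T; hits B1=F, B2=S, B4=F, B5=F, B6=F, B7=T, B8=E
test 3 (g=5, q=4) fires B2->S, B1->F, B4->F, B5->T, B6->T, B8->E, B7->F, B9->T; hits B1=F, B2=S, B4=F, B5=T, B6=T, B7=F, B8=E, B9=T
test 4 (g=4, q=3) fires B2->E, B3->S, B1->T, B4->F, B5->T, B6->T, B8->S, B7->F, B9->T; hits B1=T, B2=E, B3=S, B4=F, B5=T, B6=T, B7=F, B8=S, B9=T
together the pool reaches 17 outcomes: B1=T, B1=F, B2=S, B2=E, B3=S, B4=T, B4=F, B5=T, B5=F, B6=T, B6=F, B7=T, B7=F, B8=S, B8=E, B9=T, B9=F
no size-1 subset reaches all 17 outcomes (best union: 9/17)
no size-2 subset reaches all 17 outcomes (best union: 15/17)
inputs {1, 2, 3} (size 3) cover everything; no size-3 subset with a lexicographically smaller index list covers all 17
Answer: 1, 2, 3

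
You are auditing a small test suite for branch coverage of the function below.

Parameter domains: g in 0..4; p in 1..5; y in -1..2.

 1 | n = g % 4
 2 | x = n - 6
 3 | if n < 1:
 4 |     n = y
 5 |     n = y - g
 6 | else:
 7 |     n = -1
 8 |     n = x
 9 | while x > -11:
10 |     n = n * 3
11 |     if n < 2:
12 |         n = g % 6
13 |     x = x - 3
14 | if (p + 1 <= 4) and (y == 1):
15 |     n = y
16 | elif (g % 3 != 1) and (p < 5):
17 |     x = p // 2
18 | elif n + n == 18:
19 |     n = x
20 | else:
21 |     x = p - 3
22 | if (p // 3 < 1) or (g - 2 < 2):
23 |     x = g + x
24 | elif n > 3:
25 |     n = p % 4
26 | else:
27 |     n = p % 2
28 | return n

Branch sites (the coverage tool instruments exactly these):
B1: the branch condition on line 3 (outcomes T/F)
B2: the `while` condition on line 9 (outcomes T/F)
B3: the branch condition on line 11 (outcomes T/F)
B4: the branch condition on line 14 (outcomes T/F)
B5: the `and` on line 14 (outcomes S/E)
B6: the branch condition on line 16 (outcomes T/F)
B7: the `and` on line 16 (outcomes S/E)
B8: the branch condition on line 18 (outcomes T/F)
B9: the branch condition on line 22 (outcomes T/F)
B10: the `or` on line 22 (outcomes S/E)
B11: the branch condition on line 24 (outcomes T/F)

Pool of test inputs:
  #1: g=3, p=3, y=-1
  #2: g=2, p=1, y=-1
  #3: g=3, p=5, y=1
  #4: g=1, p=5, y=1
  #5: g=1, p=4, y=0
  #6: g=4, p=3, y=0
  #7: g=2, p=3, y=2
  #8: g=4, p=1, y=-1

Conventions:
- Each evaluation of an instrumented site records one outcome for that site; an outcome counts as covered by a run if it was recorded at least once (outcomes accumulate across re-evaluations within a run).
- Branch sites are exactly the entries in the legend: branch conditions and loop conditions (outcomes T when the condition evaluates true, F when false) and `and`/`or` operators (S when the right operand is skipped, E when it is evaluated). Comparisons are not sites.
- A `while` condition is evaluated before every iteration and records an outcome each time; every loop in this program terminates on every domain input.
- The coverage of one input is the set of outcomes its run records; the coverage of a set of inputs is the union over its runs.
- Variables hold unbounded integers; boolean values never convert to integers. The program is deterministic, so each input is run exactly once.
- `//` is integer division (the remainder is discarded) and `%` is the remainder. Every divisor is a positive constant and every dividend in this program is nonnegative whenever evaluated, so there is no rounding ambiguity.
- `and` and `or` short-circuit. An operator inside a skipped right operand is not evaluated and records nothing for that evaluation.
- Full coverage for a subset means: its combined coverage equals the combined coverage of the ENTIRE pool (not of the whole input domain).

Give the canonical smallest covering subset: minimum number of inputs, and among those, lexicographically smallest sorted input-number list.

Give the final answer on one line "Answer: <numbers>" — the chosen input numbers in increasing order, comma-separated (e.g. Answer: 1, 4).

input #1, g=3, p=3, y=-1: outcomes B1=F, B2=T, B2=F, B3=T, B3=F, B4=F, B5=E, B6=T, B7=E, B9=T, B10=E
input #2, g=2, p=1, y=-1: outcomes B1=F, B2=T, B2=F, B3=T, B3=F, B4=F, B5=E, B6=T, B7=E, B9=T, B10=S
input #3, g=3, p=5, y=1: outcomes B1=F, B2=T, B2=F, B3=T, B3=F, B4=F, B5=S, B6=F, B7=E, B8=F, B9=T, B10=E
input #4, g=1, p=5, y=1: outcomes B1=F, B2=T, B2=F, B3=T, B3=F, B4=F, B5=S, B6=F, B7=S, B8=F, B9=T, B10=E
input #5, g=1, p=4, y=0: outcomes B1=F, B2=T, B2=F, B3=T, B3=F, B4=F, B5=S, B6=F, B7=S, B8=F, B9=T, B10=E
input #6, g=4, p=3, y=0: outcomes B1=T, B2=T, B2=F, B3=T, B3=F, B4=F, B5=E, B6=F, B7=S, B8=F, B9=F, B10=E, B11=T
input #7, g=2, p=3, y=2: outcomes B1=F, B2=T, B2=F, B3=T, B3=F, B4=F, B5=E, B6=T, B7=E, B9=T, B10=E
input #8, g=4, p=1, y=-1: outcomes B1=T, B2=T, B2=F, B3=T, B3=F, B4=F, B5=E, B6=F, B7=S, B8=F, B9=T, B10=S
pool-wide coverage (19 outcomes): B1=T, B1=F, B2=T, B2=F, B3=T, B3=F, B4=F, B5=S, B5=E, B6=T, B6=F, B7=S, B7=E, B8=F, B9=T, B9=F, B10=S, B10=E, B11=T
size 1 is not enough: best union over all size-1 subsets is 13/19
size 2 is not enough: best union over all size-2 subsets is 18/19
size 3: inputs {2, 3, 6} cover all 19 outcomes, and no lexicographically smaller subset of this size does

Answer: 2, 3, 6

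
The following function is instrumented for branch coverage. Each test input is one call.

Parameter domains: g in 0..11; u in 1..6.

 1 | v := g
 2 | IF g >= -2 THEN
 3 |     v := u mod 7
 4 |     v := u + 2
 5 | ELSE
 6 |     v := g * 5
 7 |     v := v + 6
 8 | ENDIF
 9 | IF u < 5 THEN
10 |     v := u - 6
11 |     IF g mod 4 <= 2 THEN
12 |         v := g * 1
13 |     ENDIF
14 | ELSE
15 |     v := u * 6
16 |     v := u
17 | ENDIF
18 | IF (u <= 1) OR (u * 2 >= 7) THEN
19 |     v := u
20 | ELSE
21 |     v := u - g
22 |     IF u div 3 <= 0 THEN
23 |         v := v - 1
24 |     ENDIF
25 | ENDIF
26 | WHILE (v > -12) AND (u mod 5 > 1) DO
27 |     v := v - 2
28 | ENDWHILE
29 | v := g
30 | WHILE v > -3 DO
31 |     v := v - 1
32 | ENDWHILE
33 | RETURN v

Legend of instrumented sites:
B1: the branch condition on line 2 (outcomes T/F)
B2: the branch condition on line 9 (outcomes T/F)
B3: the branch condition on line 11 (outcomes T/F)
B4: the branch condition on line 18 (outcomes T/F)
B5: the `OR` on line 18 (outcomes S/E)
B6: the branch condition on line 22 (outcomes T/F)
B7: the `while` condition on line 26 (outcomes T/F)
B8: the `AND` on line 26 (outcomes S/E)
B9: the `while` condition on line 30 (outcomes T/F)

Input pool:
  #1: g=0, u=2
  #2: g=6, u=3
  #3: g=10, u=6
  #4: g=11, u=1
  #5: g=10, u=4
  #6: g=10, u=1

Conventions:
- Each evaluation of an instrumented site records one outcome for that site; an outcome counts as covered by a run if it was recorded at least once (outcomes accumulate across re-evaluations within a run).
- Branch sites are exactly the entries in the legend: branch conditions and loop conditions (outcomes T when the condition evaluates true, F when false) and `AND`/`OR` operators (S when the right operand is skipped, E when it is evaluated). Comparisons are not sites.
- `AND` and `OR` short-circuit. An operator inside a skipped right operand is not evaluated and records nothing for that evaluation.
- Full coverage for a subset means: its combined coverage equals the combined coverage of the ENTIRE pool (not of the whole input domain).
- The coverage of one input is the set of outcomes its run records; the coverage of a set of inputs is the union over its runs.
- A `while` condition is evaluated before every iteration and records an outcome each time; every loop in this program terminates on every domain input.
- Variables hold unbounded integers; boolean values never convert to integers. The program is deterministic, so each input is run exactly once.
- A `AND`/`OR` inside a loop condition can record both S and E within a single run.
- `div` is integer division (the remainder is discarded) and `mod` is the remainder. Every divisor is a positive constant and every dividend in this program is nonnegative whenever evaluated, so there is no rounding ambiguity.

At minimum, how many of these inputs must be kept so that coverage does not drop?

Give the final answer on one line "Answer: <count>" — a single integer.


#1 (g=0, u=2) -> B1->T, B2->T, B3->T, B5->E, B4->F, B6->T, B8->E, B7->T, B8->E, B7->T, B8->E, B7->T, B8->E, B7->T, ...; covered: B1=T, B2=T, B3=T, B4=F, B5=E, B6=T, B7=T, B7=F, B8=S, B8=E, B9=T, B9=F
#2 (g=6, u=3) -> B1->T, B2->T, B3->T, B5->E, B4->F, B6->F, B8->E, B7->T, B8->E, B7->T, B8->E, B7->T, B8->E, B7->T, ...; covered: B1=T, B2=T, B3=T, B4=F, B5=E, B6=F, B7=T, B7=F, B8=S, B8=E, B9=T, B9=F
#3 (g=10, u=6) -> B1->T, B2->F, B5->E, B4->T, B8->E, B7->F, B9->T, B9->T, B9->T, B9->T, B9->T, B9->T, B9->T, B9->T, ...; covered: B1=T, B2=F, B4=T, B5=E, B7=F, B8=E, B9=T, B9=F
#4 (g=11, u=1) -> B1->T, B2->T, B3->F, B5->S, B4->T, B8->E, B7->F, B9->T, B9->T, B9->T, B9->T, B9->T, B9->T, B9->T, ...; covered: B1=T, B2=T, B3=F, B4=T, B5=S, B7=F, B8=E, B9=T, B9=F
#5 (g=10, u=4) -> B1->T, B2->T, B3->T, B5->E, B4->T, B8->E, B7->T, B8->E, B7->T, B8->E, B7->T, B8->E, B7->T, B8->E, ...; covered: B1=T, B2=T, B3=T, B4=T, B5=E, B7=T, B7=F, B8=S, B8=E, B9=T, B9=F
#6 (g=10, u=1) -> B1->T, B2->T, B3->T, B5->S, B4->T, B8->E, B7->F, B9->T, B9->T, B9->T, B9->T, B9->T, B9->T, B9->T, ...; covered: B1=T, B2=T, B3=T, B4=T, B5=S, B7=F, B8=E, B9=T, B9=F
union over all inputs: B1=T, B2=T, B2=F, B3=T, B3=F, B4=T, B4=F, B5=S, B5=E, B6=T, B6=F, B7=T, B7=F, B8=S, B8=E, B9=T, B9=F (17 outcomes)
checked all size-1 subsets: none covers 17 outcomes (max 12/17)
checked all size-2 subsets: none covers 17 outcomes (max 15/17)
checked all size-3 subsets: none covers 17 outcomes (max 16/17)
size 4: inputs {1, 2, 3, 4} cover all 17 outcomes, and no lexicographically smaller subset of this size does
Answer: 4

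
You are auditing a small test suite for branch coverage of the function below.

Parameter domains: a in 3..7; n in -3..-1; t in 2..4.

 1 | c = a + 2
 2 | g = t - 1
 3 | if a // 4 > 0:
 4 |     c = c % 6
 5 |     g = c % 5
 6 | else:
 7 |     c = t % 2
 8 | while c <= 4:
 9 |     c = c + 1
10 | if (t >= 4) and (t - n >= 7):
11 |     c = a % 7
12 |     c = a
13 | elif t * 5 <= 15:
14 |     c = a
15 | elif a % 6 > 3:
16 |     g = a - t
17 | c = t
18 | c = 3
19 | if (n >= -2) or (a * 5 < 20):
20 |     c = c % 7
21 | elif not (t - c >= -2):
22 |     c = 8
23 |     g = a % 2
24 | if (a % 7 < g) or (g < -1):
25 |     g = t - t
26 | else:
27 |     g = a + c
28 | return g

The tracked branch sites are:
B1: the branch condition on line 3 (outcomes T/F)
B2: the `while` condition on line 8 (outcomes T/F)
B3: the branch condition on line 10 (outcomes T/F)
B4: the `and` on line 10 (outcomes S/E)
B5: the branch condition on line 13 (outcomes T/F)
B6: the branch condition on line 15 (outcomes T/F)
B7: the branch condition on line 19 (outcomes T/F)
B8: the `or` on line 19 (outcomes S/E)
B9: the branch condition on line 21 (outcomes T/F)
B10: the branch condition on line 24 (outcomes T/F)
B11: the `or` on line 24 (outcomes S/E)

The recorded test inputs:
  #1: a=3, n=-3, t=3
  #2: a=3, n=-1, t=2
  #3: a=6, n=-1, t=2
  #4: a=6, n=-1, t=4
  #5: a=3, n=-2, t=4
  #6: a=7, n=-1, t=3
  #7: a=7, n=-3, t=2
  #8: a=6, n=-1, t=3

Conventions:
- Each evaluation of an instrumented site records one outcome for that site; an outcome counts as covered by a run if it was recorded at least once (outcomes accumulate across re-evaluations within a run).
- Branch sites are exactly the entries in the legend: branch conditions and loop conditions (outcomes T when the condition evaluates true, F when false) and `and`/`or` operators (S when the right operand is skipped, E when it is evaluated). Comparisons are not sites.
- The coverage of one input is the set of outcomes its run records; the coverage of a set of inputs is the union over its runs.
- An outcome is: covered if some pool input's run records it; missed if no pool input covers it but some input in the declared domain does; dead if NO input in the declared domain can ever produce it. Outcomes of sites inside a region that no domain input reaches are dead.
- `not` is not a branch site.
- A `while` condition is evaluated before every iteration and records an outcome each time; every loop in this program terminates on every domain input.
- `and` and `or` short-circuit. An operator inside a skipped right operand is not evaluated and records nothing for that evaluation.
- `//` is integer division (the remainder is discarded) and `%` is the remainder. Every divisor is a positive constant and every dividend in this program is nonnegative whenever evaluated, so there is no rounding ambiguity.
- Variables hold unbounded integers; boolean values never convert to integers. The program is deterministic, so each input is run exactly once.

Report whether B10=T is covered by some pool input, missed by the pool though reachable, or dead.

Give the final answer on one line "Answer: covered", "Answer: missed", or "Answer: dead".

B10=T is recorded by pool input(s) 6, 7 -> covered

Answer: covered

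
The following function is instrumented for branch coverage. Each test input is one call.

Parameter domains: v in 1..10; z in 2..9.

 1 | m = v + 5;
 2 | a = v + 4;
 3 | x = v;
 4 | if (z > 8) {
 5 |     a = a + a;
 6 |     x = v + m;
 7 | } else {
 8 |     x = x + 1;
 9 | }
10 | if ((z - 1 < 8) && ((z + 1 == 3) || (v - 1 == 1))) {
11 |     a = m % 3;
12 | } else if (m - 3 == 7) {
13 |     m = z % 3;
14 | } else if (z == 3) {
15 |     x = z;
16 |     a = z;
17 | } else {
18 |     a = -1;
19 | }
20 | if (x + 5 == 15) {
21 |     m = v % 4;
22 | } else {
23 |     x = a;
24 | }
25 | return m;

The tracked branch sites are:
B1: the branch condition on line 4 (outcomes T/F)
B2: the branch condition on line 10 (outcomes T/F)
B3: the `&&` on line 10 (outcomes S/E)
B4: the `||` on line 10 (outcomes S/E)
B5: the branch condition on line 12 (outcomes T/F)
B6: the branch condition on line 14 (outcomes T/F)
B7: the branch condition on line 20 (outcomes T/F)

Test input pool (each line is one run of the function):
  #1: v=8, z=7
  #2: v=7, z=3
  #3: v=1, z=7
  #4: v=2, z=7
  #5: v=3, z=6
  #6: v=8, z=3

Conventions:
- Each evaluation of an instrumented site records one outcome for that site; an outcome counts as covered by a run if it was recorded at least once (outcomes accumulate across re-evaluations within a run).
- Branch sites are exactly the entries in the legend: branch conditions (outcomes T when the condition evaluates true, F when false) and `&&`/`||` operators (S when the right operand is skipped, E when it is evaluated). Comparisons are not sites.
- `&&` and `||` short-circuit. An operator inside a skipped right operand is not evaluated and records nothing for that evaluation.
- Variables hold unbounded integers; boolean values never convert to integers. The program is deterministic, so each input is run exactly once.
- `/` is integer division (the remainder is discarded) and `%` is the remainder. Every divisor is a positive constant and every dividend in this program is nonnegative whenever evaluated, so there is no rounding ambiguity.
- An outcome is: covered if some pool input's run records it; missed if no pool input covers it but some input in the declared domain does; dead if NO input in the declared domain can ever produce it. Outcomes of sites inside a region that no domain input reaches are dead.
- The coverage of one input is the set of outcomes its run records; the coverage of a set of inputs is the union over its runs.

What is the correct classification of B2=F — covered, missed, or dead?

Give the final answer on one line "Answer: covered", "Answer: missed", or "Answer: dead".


B2=F is recorded by pool input(s) 1, 2, 3, 5, 6 -> covered
Answer: covered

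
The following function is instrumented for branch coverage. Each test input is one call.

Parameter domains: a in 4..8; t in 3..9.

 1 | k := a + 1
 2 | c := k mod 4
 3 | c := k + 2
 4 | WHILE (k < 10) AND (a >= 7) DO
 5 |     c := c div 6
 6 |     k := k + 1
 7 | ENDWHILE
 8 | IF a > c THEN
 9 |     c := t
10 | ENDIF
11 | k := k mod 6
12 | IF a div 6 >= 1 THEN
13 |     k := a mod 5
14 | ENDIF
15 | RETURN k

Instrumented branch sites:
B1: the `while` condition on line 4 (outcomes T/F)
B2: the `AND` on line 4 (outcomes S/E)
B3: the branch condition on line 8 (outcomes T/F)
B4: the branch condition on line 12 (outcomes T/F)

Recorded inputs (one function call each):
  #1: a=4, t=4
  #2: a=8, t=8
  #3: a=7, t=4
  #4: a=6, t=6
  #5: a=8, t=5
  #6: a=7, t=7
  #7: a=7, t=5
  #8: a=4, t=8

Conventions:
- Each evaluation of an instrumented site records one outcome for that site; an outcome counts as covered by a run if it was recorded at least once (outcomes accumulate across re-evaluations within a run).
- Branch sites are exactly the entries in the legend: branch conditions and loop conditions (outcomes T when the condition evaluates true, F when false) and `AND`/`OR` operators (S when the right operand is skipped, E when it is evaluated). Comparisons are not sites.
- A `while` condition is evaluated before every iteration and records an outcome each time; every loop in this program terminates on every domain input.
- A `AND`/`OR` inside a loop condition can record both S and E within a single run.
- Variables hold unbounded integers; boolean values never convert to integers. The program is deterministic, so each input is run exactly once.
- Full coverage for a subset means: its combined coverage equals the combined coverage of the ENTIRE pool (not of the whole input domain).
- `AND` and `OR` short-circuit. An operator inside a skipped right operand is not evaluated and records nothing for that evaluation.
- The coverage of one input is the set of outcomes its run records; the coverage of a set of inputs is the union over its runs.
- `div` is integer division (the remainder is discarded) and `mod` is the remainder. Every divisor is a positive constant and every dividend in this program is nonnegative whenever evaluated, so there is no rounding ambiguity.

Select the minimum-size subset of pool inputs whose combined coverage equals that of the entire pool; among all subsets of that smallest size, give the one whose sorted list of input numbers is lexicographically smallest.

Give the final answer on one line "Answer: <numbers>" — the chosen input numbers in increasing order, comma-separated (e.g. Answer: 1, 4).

#1 (a=4, t=4) -> covered: B1=F, B2=E, B3=F, B4=F
#2 (a=8, t=8) -> covered: B1=T, B1=F, B2=S, B2=E, B3=T, B4=T
#3 (a=7, t=4) -> covered: B1=T, B1=F, B2=S, B2=E, B3=T, B4=T
#4 (a=6, t=6) -> covered: B1=F, B2=E, B3=F, B4=T
#5 (a=8, t=5) -> covered: B1=T, B1=F, B2=S, B2=E, B3=T, B4=T
#6 (a=7, t=7) -> covered: B1=T, B1=F, B2=S, B2=E, B3=T, B4=T
#7 (a=7, t=5) -> covered: B1=T, B1=F, B2=S, B2=E, B3=T, B4=T
#8 (a=4, t=8) -> covered: B1=F, B2=E, B3=F, B4=F
together the pool reaches 8 outcomes: B1=T, B1=F, B2=S, B2=E, B3=T, B3=F, B4=T, B4=F
size 1 is not enough: best union over all size-1 subsets is 6/8
the canonical winner is {1, 2}: size 2, full 8-outcome coverage, earliest index list among size-2 covers

Answer: 1, 2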